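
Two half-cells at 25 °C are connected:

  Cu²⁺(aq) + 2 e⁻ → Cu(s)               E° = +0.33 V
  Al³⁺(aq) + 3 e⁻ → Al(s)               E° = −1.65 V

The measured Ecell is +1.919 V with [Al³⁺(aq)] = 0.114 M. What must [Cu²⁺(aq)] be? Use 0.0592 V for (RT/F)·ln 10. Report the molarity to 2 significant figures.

Cu²⁺/Cu is the cathode (higher E°); E°cell = +0.33 − (−1.65) = +1.98 V with n = 6.
Rearranging E = E° − (0.0592/n)·log Q gives log Q = 6(+1.98 − (+1.919))/0.0592 = 6.182.
Balancing electrons gives 3 Cu²⁺(aq) + 2 Al(s) → 3 Cu(s) + 2 Al³⁺(aq); thus Q = [Al³⁺(aq)]^2 / [Cu²⁺(aq)]^3.
Isolating [Cu²⁺(aq)] in Q = 10^{6.182} yields log [Cu²⁺(aq)] = −2.689, i.e. 0.0020 M.

0.0020 M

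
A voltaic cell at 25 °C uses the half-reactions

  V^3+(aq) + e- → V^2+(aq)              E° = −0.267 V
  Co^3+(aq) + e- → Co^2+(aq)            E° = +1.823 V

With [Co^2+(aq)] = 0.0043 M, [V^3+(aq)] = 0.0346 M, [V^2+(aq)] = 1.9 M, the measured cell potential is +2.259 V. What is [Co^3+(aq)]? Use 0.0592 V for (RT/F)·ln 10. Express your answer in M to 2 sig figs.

0.056 M

Co³⁺/Co²⁺ is the cathode (higher E°); E°cell = +1.823 − (−0.267) = +2.090 V with n = 1.
From the Nernst equation, log Q = n(E° − E)/0.0592 = 1·(+2.090 − (+2.259))/0.0592 = −2.855.
Balancing electrons gives Co^3+(aq) + V^2+(aq) → Co^2+(aq) + V^3+(aq); thus Q = ([Co^2+(aq)]·[V^3+(aq)]) / ([Co^3+(aq)]·[V^2+(aq)]).
Solving for the unknown gives log [Co^3+(aq)] = −1.251, so [Co^3+(aq)] ≈ 0.056 M.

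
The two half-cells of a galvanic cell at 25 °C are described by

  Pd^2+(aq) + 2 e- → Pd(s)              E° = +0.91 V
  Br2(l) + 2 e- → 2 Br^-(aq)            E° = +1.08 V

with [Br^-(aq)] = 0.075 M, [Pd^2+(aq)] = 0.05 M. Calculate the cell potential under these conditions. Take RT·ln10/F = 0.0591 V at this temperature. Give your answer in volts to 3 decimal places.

+0.275 V

The Br₂/Br⁻ couple has the more positive E°, so it is the cathode; Pd²⁺/Pd is the anode.
E°cell = +1.08 − (+0.91) = +0.17 V, with n = 2 electrons transferred.
For the overall reaction Br2(l) + Pd(s) → 2 Br^-(aq) + Pd^2+(aq), Q = [Br^-(aq)]^2·[Pd^2+(aq)] = 0.000281, giving log Q = −3.551.
Applying E = E° − (RT ln10/nF)·log Q gives +0.17 − (0.0591/2)(−3.551) = +0.275 V.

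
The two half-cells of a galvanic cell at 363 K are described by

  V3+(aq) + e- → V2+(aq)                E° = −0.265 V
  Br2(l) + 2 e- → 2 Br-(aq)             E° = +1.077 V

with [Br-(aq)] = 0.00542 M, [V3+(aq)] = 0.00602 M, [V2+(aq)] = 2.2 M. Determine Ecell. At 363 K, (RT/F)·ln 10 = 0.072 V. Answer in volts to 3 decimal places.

+1.690 V

The Br₂/Br⁻ couple has the more positive E°, so it is the cathode; V³⁺/V²⁺ is the anode.
The standard potential is +1.077 − (−0.265) = +1.342 V and the balanced reaction transfers n = 2 electrons.
For the overall reaction Br2(l) + 2 V2+(aq) → 2 Br-(aq) + 2 V3+(aq), Q = ([Br-(aq)]^2·[V3+(aq)]^2) / [V2+(aq)]^2 = 2.2×10^−10, giving log Q = −9.658.
E = E° − (0.072/n)·log Q = +1.342 − (0.072/2)(−9.658) = +1.690 V.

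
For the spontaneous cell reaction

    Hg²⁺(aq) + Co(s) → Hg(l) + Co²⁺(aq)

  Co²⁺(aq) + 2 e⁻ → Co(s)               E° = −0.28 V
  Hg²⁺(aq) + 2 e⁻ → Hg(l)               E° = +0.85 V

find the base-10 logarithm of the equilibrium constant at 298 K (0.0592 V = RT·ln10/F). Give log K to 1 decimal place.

The Hg²⁺/Hg couple is reduced (cathode); E°cell = +0.85 − (−0.28) = +1.13 V with n = 2.
At equilibrium E = 0, so log K = nE°cell / 0.0592 = (2)(+1.13) / 0.0592 = 38.2.

log K = 38.2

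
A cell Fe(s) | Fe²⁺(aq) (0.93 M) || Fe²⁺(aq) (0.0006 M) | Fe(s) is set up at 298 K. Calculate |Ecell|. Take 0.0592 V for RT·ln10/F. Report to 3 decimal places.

0.094 V

For a concentration cell E°cell = 0, since both electrodes use the same couple.
The compartment with the higher Fe²⁺(aq) concentration (0.93 M) acts as the cathode; ions are reduced there and produced at the dilute (0.0006 M) anode.
With n = 2, Ecell = −(0.0592/2)·log([dilute]/[conc]) = −(0.0592/2)·log(0.0006/0.93) = +0.094 V.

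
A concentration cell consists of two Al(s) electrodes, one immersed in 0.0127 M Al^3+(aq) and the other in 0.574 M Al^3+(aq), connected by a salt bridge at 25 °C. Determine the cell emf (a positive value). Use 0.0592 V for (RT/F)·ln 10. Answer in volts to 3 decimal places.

0.033 V

For a concentration cell E°cell = 0, since both electrodes use the same couple.
The compartment with the higher Al^3+(aq) concentration (0.574 M) acts as the cathode; ions are reduced there and produced at the dilute (0.0127 M) anode.
With n = 3, Ecell = −(0.0592/3)·log([dilute]/[conc]) = −(0.0592/3)·log(0.0127/0.574) = +0.033 V.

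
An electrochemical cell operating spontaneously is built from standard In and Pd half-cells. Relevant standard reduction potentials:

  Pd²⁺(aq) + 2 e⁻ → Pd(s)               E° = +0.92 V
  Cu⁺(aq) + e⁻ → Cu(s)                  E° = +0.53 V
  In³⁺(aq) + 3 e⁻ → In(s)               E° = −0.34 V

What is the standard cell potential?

+1.26 V

The Pd²⁺/Pd couple has the higher E°, so Pd ion is reduced (cathode) and In is oxidized (anode).
E°cell = E°(cathode) − E°(anode) = +0.92 − (−0.34) = +1.26 V.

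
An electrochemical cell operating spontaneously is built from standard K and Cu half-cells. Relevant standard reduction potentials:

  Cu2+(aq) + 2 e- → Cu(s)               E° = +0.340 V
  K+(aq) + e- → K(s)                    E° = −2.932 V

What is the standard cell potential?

Of the two couples in this cell, the one with the more positive reduction potential is reduced at the cathode: here that is Cu²⁺/Cu (+0.340 V); K⁺/K (−2.932 V) is the anode.
E°cell = E°(cathode) − E°(anode) = +0.340 − (−2.932) = +3.272 V.

+3.272 V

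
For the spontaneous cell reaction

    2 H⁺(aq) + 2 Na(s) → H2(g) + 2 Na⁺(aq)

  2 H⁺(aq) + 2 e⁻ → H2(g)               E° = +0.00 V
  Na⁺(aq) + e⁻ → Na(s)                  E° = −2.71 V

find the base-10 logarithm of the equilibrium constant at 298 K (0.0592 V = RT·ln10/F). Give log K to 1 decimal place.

The 2H⁺/H₂ couple is reduced (cathode); E°cell = +0.00 − (−2.71) = +2.71 V with n = 2.
At equilibrium E = 0, so log K = nE°cell / 0.0592 = (2)(+2.71) / 0.0592 = 91.6.

log K = 91.6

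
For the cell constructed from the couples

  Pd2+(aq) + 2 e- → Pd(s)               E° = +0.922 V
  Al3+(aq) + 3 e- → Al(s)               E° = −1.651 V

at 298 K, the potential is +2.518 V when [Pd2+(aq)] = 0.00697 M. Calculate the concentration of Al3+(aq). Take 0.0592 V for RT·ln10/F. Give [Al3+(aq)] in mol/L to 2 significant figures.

Pd²⁺/Pd is the cathode (higher E°); E°cell = +0.922 − (−1.651) = +2.573 V with n = 6.
Since E = E° − (0.0592/n)·log Q, log Q = n(E° − E)/0.0592 = 5.574.
For 3 Pd2+(aq) + 2 Al(s) → 3 Pd(s) + 2 Al3+(aq), the reaction quotient is Q = [Al3+(aq)]^2 / [Pd2+(aq)]^3.
Solving for the unknown gives log [Al3+(aq)] = −0.448, so [Al3+(aq)] ≈ 0.36 M.

0.36 M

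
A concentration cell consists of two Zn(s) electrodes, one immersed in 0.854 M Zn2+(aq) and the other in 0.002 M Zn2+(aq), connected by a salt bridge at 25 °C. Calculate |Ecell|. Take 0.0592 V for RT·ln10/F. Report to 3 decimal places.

0.078 V

For a concentration cell E°cell = 0, since both electrodes use the same couple.
The compartment with the higher Zn2+(aq) concentration (0.854 M) acts as the cathode; ions are reduced there and produced at the dilute (0.002 M) anode.
With n = 2, Ecell = −(0.0592/2)·log([dilute]/[conc]) = −(0.0592/2)·log(0.002/0.854) = +0.078 V.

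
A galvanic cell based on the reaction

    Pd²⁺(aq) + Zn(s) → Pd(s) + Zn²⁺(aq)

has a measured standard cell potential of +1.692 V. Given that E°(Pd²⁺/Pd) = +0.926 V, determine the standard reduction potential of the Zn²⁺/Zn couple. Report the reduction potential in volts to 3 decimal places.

In the reaction as written the Pd²⁺/Pd couple is reduced (cathode) and Zn²⁺/Zn is oxidized (anode), so E°cell = E°(Pd²⁺/Pd) − E°(Zn²⁺/Zn).
E°(Zn²⁺/Zn) = E°(cathode) − E°cell = +0.926 − (+1.692) = −0.766 V.

−0.766 V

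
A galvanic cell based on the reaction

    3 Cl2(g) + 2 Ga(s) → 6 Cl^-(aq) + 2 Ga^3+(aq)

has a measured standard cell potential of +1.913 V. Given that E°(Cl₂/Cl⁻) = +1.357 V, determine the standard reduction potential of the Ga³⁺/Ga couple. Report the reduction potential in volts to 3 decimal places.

In the reaction as written the Cl₂/Cl⁻ couple is reduced (cathode) and Ga³⁺/Ga is oxidized (anode), so E°cell = E°(Cl₂/Cl⁻) − E°(Ga³⁺/Ga).
E°(Ga³⁺/Ga) = E°(cathode) − E°cell = +1.357 − (+1.913) = −0.556 V.

−0.556 V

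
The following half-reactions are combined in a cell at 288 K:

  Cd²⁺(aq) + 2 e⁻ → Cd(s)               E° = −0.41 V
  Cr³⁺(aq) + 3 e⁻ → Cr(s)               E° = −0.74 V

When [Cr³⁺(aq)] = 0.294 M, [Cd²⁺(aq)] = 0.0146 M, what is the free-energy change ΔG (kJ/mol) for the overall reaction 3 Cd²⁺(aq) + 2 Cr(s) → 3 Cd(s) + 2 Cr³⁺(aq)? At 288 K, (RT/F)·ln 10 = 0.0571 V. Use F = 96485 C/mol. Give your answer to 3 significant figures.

−167 kJ/mol

With Cd²⁺/Cd reduced at the cathode, E°cell = −0.41 − (−0.74) = +0.33 V and n = 6.
Q = [Cr³⁺(aq)]^2 / [Cd²⁺(aq)]^3 = 2.78×10^4, so log Q = 4.444 and E = +0.33 − (0.0571/6)(4.444) = +0.2877 V.
Then ΔG = −nFE = −6 × 96485 × +0.2877 J/mol = −167 kJ/mol.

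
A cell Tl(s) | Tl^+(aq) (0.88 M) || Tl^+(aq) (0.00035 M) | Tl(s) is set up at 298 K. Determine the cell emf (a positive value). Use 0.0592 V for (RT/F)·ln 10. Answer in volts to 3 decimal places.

0.201 V

For a concentration cell E°cell = 0, since both electrodes use the same couple.
The compartment with the higher Tl^+(aq) concentration (0.88 M) acts as the cathode; ions are reduced there and produced at the dilute (0.00035 M) anode.
With n = 1, Ecell = −(0.0592/1)·log([dilute]/[conc]) = −(0.0592/1)·log(0.00035/0.88) = +0.201 V.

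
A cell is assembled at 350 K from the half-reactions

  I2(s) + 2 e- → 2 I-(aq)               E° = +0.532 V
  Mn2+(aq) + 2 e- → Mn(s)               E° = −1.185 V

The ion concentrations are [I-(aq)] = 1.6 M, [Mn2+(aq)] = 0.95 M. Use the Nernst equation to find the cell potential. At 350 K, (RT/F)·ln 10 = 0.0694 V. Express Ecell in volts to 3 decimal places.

The I₂/I⁻ couple has the more positive E°, so it is the cathode; Mn²⁺/Mn is the anode.
E°cell = +0.532 − (−1.185) = +1.717 V, with n = 2 electrons transferred.
The balanced reaction is I2(s) + Mn(s) → 2 I-(aq) + Mn2+(aq), so Q = [I-(aq)]^2·[Mn2+(aq)] = 2.43 and log Q = 0.386.
By the Nernst equation, E = +1.717 − (0.0694/2)·(0.386) = +1.704 V.

+1.704 V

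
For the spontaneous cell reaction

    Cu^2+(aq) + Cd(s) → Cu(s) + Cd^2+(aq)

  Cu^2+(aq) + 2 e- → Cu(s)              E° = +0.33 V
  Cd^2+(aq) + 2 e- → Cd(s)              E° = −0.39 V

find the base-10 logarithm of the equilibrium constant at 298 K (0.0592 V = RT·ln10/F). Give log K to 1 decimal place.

The Cu²⁺/Cu couple is reduced (cathode); E°cell = +0.33 − (−0.39) = +0.72 V with n = 2.
At equilibrium E = 0, so log K = nE°cell / 0.0592 = (2)(+0.72) / 0.0592 = 24.3.

log K = 24.3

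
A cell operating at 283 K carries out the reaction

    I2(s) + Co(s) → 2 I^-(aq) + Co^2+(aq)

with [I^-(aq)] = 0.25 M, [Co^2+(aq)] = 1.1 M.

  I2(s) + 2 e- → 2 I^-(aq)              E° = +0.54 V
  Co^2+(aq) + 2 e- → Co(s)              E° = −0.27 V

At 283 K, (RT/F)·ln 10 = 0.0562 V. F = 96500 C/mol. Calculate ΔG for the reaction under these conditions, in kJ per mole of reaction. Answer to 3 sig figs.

E°cell = +0.54 − (−0.27) = +0.81 V; the balanced reaction transfers n = 2 electrons.
Q = [I^-(aq)]^2·[Co^2+(aq)] = 0.0688, so log Q = −1.163 and E = +0.81 − (0.0562/2)(−1.163) = +0.8427 V.
ΔG = −nFE = −(2)(96500)(+0.8427) J/mol = −163 kJ/mol.

−163 kJ/mol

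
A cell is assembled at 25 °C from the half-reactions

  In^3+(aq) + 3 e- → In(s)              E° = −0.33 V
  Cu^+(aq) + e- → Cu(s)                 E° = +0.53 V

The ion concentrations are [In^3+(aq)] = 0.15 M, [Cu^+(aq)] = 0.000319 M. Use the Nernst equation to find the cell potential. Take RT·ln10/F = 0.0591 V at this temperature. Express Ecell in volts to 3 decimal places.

The Cu⁺/Cu couple has the more positive E°, so it is the cathode; In³⁺/In is the anode.
E°cell = +0.53 − (−0.33) = +0.86 V, with n = 3 electrons transferred.
For the overall reaction 3 Cu^+(aq) + In(s) → 3 Cu(s) + In^3+(aq), Q = [In^3+(aq)] / [Cu^+(aq)]^3 = 4.62×10^9, giving log Q = 9.665.
Applying E = E° − (RT ln10/nF)·log Q gives +0.86 − (0.0591/3)(9.665) = +0.670 V.

+0.670 V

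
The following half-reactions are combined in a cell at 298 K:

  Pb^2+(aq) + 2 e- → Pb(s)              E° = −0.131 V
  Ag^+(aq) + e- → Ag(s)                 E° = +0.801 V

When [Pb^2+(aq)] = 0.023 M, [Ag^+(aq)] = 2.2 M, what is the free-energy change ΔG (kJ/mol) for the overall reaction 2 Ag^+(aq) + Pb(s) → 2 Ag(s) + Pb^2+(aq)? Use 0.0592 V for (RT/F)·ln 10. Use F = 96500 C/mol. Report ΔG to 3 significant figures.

−193 kJ/mol

The standard cell potential is +0.801 − (−0.131) = +0.932 V, with n = 2 electrons in the balanced equation.
The reaction quotient is [Pb^2+(aq)] / [Ag^+(aq)]^2 = 0.00475; by Nernst, E = +0.932 − (0.0592/2)(−2.323) = +1.0008 V.
Finally ΔG = −nFE = −(2)(96500 C/mol)(+1.0008 V) = −193 kJ/mol.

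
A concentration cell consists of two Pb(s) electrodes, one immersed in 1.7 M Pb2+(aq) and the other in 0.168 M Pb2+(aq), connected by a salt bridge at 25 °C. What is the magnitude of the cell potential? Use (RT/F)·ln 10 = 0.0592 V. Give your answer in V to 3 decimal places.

0.030 V

For a concentration cell E°cell = 0, since both electrodes use the same couple.
The compartment with the higher Pb2+(aq) concentration (1.7 M) acts as the cathode; ions are reduced there and produced at the dilute (0.168 M) anode.
With n = 2, Ecell = −(0.0592/2)·log([dilute]/[conc]) = −(0.0592/2)·log(0.168/1.7) = +0.030 V.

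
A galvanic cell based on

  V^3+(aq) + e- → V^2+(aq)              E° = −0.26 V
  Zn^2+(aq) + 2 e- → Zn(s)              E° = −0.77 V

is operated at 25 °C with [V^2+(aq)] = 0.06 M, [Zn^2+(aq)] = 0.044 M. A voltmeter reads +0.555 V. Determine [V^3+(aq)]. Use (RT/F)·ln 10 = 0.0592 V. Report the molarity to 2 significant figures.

With V³⁺/V²⁺ at the cathode and Zn²⁺/Zn at the anode, E°cell = −0.26 − (−0.77) = +0.51 V (n = 2).
Since E = E° − (0.0592/n)·log Q, log Q = n(E° − E)/0.0592 = −1.520.
For 2 V^3+(aq) + Zn(s) → 2 V^2+(aq) + Zn^2+(aq), the reaction quotient is Q = ([V^2+(aq)]^2·[Zn^2+(aq)]) / [V^3+(aq)]^2.
Substituting the known concentrations and solving, log [V^3+(aq)] = −1.140 and [V^3+(aq)] = 0.072 M.

0.072 M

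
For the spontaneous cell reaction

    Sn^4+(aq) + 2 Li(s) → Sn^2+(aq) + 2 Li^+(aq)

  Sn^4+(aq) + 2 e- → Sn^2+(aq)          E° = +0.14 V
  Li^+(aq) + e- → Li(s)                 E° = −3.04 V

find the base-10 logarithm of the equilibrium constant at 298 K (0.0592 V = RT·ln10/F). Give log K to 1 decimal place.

The Sn⁴⁺/Sn²⁺ couple is reduced (cathode); E°cell = +0.14 − (−3.04) = +3.18 V with n = 2.
At equilibrium E = 0, so log K = nE°cell / 0.0592 = (2)(+3.18) / 0.0592 = 107.4.

log K = 107.4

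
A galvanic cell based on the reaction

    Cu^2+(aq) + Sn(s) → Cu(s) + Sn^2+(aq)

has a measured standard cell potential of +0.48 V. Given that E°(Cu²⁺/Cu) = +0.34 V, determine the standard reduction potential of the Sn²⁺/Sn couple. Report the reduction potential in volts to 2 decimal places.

−0.14 V

In the reaction as written the Cu²⁺/Cu couple is reduced (cathode) and Sn²⁺/Sn is oxidized (anode), so E°cell = E°(Cu²⁺/Cu) − E°(Sn²⁺/Sn).
E°(Sn²⁺/Sn) = E°(cathode) − E°cell = +0.34 − (+0.48) = −0.14 V.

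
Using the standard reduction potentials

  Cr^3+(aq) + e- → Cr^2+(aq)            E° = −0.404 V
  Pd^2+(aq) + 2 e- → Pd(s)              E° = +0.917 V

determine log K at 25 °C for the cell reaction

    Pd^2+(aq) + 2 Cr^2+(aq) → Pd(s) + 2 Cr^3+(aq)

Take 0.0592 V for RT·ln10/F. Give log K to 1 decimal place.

The Pd²⁺/Pd couple is reduced (cathode); E°cell = +0.917 − (−0.404) = +1.321 V with n = 2.
At equilibrium E = 0, so log K = nE°cell / 0.0592 = (2)(+1.321) / 0.0592 = 44.6.

log K = 44.6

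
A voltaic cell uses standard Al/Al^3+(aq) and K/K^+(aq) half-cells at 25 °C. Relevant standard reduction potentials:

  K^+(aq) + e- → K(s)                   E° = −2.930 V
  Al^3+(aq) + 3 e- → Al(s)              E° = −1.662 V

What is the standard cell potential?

+1.268 V

Of the two couples in this cell, the one with the more positive reduction potential is reduced at the cathode: here that is Al³⁺/Al (−1.662 V); K⁺/K (−2.930 V) is the anode.
E°cell = E°(cathode) − E°(anode) = −1.662 − (−2.930) = +1.268 V.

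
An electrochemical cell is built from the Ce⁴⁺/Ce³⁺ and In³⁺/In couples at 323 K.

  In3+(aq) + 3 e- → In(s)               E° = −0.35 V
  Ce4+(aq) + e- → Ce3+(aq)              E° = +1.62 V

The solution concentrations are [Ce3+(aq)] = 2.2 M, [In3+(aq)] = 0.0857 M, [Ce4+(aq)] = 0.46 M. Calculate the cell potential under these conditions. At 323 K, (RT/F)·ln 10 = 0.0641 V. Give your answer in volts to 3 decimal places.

Since E°(Ce⁴⁺/Ce³⁺) > E°(In³⁺/In), Ce⁴⁺/Ce³⁺ serves as the cathode.
The standard potential is +1.62 − (−0.35) = +1.97 V and the balanced reaction transfers n = 3 electrons.
For the overall reaction 3 Ce4+(aq) + In(s) → 3 Ce3+(aq) + In3+(aq), Q = ([Ce3+(aq)]^3·[In3+(aq)]) / [Ce4+(aq)]^3 = 9.38, giving log Q = 0.972.
By the Nernst equation, E = +1.97 − (0.0641/3)·(0.972) = +1.949 V.

+1.949 V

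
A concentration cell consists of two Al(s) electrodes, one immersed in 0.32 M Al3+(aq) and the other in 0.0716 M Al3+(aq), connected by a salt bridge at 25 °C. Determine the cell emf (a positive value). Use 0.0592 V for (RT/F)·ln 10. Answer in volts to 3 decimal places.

0.013 V

For a concentration cell E°cell = 0, since both electrodes use the same couple.
The compartment with the higher Al3+(aq) concentration (0.32 M) acts as the cathode; ions are reduced there and produced at the dilute (0.0716 M) anode.
With n = 3, Ecell = −(0.0592/3)·log([dilute]/[conc]) = −(0.0592/3)·log(0.0716/0.32) = +0.013 V.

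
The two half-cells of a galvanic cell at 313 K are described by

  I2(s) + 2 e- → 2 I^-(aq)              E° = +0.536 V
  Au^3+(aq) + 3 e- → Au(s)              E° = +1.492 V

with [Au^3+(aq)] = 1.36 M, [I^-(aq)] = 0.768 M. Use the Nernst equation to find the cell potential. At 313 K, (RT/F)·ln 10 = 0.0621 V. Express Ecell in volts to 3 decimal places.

+0.952 V

Since E°(Au³⁺/Au) > E°(I₂/I⁻), Au³⁺/Au serves as the cathode.
E°cell = E°cat − E°an = +1.492 − (+0.536) = +0.956 V; n = 6.
The balanced reaction is 2 Au^3+(aq) + 6 I^-(aq) → 2 Au(s) + 3 I2(s), so Q = 1 / ([Au^3+(aq)]^2·[I^-(aq)]^6) = 2.63 and log Q = 0.421.
E = E° − (0.0621/n)·log Q = +0.956 − (0.0621/6)(0.421) = +0.952 V.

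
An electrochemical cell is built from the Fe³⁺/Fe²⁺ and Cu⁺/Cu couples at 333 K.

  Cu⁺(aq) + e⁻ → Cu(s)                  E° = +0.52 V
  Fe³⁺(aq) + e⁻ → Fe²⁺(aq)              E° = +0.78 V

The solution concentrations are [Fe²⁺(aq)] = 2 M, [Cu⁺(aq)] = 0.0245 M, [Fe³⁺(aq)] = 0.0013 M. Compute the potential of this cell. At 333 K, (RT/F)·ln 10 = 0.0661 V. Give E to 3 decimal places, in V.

+0.156 V

Fe³⁺/Fe²⁺ is reduced (cathode, E° = +0.78 V) and Cu⁺/Cu is oxidized (anode).
The standard potential is +0.78 − (+0.52) = +0.26 V and the balanced reaction transfers n = 1 electron.
For the overall reaction Fe³⁺(aq) + Cu(s) → Fe²⁺(aq) + Cu⁺(aq), Q = ([Fe²⁺(aq)]·[Cu⁺(aq)]) / [Fe³⁺(aq)] = 37.7, giving log Q = 1.576.
E = E° − (0.0661/n)·log Q = +0.26 − (0.0661/1)(1.576) = +0.156 V.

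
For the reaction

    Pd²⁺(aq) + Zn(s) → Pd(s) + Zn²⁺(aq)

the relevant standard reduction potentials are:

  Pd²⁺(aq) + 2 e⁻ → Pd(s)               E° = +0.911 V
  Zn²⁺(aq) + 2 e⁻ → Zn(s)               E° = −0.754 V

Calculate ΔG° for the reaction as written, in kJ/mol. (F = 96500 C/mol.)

−321 kJ/mol

In the reaction as written Pd²⁺(aq) is reduced, so the Pd²⁺/Pd couple is the cathode and Zn²⁺/Zn is the anode.
E°cell = +0.911 − (−0.754) = +1.665 V; balancing electrons gives n = 2.
ΔG° = −nFE°cell = −(2)(96500)(+1.665) J/mol = −321 kJ/mol.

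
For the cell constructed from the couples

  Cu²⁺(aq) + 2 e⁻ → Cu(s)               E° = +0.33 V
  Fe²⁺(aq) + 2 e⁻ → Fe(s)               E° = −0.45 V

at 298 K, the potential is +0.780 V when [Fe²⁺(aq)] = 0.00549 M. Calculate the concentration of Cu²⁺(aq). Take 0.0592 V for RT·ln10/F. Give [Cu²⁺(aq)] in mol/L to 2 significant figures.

With Cu²⁺/Cu at the cathode and Fe²⁺/Fe at the anode, E°cell = +0.33 − (−0.45) = +0.78 V (n = 2).
From the Nernst equation, log Q = n(E° − E)/0.0592 = 2·(+0.78 − (+0.780))/0.0592 = 0.000.
For Cu²⁺(aq) + Fe(s) → Cu(s) + Fe²⁺(aq), the reaction quotient is Q = [Fe²⁺(aq)] / [Cu²⁺(aq)].
Solving for the unknown gives log [Cu²⁺(aq)] = −2.260, so [Cu²⁺(aq)] ≈ 0.0055 M.

0.0055 M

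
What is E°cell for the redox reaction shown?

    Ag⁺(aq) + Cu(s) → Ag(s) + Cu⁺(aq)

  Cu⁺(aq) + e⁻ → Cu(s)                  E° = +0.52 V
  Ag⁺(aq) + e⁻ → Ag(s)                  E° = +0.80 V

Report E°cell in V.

In the reaction as written, Ag⁺(aq) is reduced (cathode) and Cu⁺(aq) is produced by oxidation at the anode.
E°cell = E°(cathode) − E°(anode) = +0.80 − (+0.52) = +0.28 V.

+0.28 V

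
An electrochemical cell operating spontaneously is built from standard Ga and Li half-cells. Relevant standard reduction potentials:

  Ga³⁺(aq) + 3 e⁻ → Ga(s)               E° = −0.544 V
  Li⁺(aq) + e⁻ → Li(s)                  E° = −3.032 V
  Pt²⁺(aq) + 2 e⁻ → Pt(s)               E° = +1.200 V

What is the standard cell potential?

The Ga³⁺/Ga couple has the higher E°, so Ga ion is reduced (cathode) and Li is oxidized (anode).
E°cell = E°(cathode) − E°(anode) = −0.544 − (−3.032) = +2.488 V.

+2.488 V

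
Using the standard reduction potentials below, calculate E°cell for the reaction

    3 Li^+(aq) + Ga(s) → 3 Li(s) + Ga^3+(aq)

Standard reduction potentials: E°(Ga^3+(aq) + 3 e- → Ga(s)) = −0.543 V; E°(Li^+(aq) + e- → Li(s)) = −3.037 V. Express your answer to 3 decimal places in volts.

−2.494 V

In the reaction as written, Li^+(aq) is reduced (cathode) and Ga^3+(aq) is produced by oxidation at the anode.
E°cell = E°(cathode) − E°(anode) = −3.037 − (−0.543) = −2.494 V.
The negative E°cell means the reaction is non-spontaneous in the direction written.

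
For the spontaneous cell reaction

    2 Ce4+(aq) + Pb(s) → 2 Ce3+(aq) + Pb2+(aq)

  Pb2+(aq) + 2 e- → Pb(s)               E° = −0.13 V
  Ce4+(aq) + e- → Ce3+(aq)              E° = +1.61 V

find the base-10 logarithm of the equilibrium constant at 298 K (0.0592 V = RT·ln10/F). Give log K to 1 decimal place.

The Ce⁴⁺/Ce³⁺ couple is reduced (cathode); E°cell = +1.61 − (−0.13) = +1.74 V with n = 2.
At equilibrium E = 0, so log K = nE°cell / 0.0592 = (2)(+1.74) / 0.0592 = 58.8.

log K = 58.8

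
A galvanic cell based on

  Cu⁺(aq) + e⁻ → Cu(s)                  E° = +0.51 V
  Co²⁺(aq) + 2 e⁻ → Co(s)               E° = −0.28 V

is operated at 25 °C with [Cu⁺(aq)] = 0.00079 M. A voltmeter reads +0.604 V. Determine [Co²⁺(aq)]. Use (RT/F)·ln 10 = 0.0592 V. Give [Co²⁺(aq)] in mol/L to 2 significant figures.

1.2 M

The Cu⁺/Cu couple has the larger reduction potential, so it is the cathode: E°cell = +0.51 − (−0.28) = +0.79 V and n = 2.
From the Nernst equation, log Q = n(E° − E)/0.0592 = 2·(+0.79 − (+0.604))/0.0592 = 6.284.
The balanced reaction is 2 Cu⁺(aq) + Co(s) → 2 Cu(s) + Co²⁺(aq), so Q = [Co²⁺(aq)] / [Cu⁺(aq)]^2.
Isolating [Co²⁺(aq)] in Q = 10^{6.284} yields log [Co²⁺(aq)] = 0.079, i.e. 1.2 M.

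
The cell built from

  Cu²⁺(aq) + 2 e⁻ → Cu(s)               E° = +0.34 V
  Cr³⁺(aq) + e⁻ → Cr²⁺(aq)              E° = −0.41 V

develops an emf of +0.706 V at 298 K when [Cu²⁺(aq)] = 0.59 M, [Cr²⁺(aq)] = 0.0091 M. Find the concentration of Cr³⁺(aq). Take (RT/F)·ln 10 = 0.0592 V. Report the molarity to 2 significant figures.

0.039 M

With Cu²⁺/Cu at the cathode and Cr³⁺/Cr²⁺ at the anode, E°cell = +0.34 − (−0.41) = +0.75 V (n = 2).
From the Nernst equation, log Q = n(E° − E)/0.0592 = 2·(+0.75 − (+0.706))/0.0592 = 1.486.
For Cu²⁺(aq) + 2 Cr²⁺(aq) → Cu(s) + 2 Cr³⁺(aq), the reaction quotient is Q = [Cr³⁺(aq)]^2 / ([Cu²⁺(aq)]·[Cr²⁺(aq)]^2).
Isolating [Cr³⁺(aq)] in Q = 10^{1.486} yields log [Cr³⁺(aq)] = −1.413, i.e. 0.039 M.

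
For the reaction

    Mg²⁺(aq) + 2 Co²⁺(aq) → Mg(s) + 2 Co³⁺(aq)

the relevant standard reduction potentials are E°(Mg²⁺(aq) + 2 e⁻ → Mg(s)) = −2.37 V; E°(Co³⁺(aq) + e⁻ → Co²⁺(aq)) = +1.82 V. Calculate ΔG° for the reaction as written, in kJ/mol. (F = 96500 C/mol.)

In the reaction as written Mg²⁺(aq) is reduced, so the Mg²⁺/Mg couple is the cathode and Co³⁺/Co²⁺ is the anode.
E°cell = −2.37 − (+1.82) = −4.19 V; balancing electrons gives n = 2.
ΔG° = −nFE°cell = −(2)(96500)(−4.19) J/mol = +809 kJ/mol.

+809 kJ/mol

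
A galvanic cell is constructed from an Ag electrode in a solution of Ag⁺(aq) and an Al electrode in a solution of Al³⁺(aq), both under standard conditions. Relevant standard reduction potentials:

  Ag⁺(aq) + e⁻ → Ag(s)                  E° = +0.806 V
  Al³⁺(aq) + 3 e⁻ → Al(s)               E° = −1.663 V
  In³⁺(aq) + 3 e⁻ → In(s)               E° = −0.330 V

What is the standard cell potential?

The Ag⁺/Ag couple has the higher E°, so Ag ion is reduced (cathode) and Al is oxidized (anode).
E°cell = E°(cathode) − E°(anode) = +0.806 − (−1.663) = +2.469 V.

+2.469 V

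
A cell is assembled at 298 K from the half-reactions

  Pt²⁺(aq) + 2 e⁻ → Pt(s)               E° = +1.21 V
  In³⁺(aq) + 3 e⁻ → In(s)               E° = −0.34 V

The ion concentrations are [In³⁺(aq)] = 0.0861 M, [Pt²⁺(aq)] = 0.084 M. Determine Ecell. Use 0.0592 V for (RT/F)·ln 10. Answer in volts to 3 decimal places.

+1.539 V

Pt²⁺/Pt is reduced (cathode, E° = +1.21 V) and In³⁺/In is oxidized (anode).
The standard potential is +1.21 − (−0.34) = +1.55 V and the balanced reaction transfers n = 6 electrons.
Balancing gives 3 Pt²⁺(aq) + 2 In(s) → 3 Pt(s) + 2 In³⁺(aq); hence Q = [In³⁺(aq)]^2 / [Pt²⁺(aq)]^3 = 12.5 (log Q = 1.097).
Applying E = E° − (RT ln10/nF)·log Q gives +1.55 − (0.0592/6)(1.097) = +1.539 V.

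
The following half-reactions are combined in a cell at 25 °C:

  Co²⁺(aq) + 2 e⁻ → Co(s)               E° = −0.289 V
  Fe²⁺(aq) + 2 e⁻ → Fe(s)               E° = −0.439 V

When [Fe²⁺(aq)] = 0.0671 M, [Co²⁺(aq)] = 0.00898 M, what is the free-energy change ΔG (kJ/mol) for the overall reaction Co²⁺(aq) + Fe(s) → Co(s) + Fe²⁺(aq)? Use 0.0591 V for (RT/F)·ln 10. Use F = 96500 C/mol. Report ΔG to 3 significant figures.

E°cell = −0.289 − (−0.439) = +0.150 V; the balanced reaction transfers n = 2 electrons.
The reaction quotient is [Fe²⁺(aq)] / [Co²⁺(aq)] = 7.47; by Nernst, E = +0.150 − (0.0591/2)(0.873) = +0.1242 V.
Then ΔG = −nFE = −2 × 96500 × +0.1242 J/mol = −24.0 kJ/mol.

−24.0 kJ/mol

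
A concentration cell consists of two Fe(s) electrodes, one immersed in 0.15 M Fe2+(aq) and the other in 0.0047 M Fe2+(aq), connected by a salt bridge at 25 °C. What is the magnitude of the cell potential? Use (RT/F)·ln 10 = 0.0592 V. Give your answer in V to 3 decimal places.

For a concentration cell E°cell = 0, since both electrodes use the same couple.
The compartment with the higher Fe2+(aq) concentration (0.15 M) acts as the cathode; ions are reduced there and produced at the dilute (0.0047 M) anode.
With n = 2, Ecell = −(0.0592/2)·log([dilute]/[conc]) = −(0.0592/2)·log(0.0047/0.15) = +0.045 V.

0.045 V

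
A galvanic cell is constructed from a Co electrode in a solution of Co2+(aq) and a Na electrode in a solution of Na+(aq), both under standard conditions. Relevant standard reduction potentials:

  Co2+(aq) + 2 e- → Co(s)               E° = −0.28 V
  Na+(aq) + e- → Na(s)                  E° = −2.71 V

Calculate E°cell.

The Co²⁺/Co couple has the higher E°, so Co ion is reduced (cathode) and Na is oxidized (anode).
E°cell = E°(cathode) − E°(anode) = −0.28 − (−2.71) = +2.43 V.

+2.43 V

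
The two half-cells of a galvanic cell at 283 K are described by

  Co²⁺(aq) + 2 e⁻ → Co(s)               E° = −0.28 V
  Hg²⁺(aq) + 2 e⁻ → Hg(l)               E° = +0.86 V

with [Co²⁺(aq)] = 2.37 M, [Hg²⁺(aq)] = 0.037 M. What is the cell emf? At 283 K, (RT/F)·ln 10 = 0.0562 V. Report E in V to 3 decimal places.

Hg²⁺/Hg is reduced (cathode, E° = +0.86 V) and Co²⁺/Co is oxidized (anode).
The standard potential is +0.86 − (−0.28) = +1.14 V and the balanced reaction transfers n = 2 electrons.
For the overall reaction Hg²⁺(aq) + Co(s) → Hg(l) + Co²⁺(aq), Q = [Co²⁺(aq)] / [Hg²⁺(aq)] = 64.1, giving log Q = 1.807.
E = E° − (0.0562/n)·log Q = +1.14 − (0.0562/2)(1.807) = +1.089 V.

+1.089 V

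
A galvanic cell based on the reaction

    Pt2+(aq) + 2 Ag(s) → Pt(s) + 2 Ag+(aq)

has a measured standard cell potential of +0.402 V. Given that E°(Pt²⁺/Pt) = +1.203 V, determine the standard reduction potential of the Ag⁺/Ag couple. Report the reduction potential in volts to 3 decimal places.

+0.801 V

In the reaction as written the Pt²⁺/Pt couple is reduced (cathode) and Ag⁺/Ag is oxidized (anode), so E°cell = E°(Pt²⁺/Pt) − E°(Ag⁺/Ag).
E°(Ag⁺/Ag) = E°(cathode) − E°cell = +1.203 − (+0.402) = +0.801 V.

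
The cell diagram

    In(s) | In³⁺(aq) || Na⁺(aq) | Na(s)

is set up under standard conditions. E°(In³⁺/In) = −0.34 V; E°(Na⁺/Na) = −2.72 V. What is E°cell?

By convention the left-hand electrode in cell notation is the anode (oxidation) and the right-hand electrode is the cathode (reduction).
E°cell = E°(right) − E°(left) = −2.72 − (−0.34) = −2.38 V.
The negative sign shows that, as written, the cell would require an external voltage to drive the reaction.

−2.38 V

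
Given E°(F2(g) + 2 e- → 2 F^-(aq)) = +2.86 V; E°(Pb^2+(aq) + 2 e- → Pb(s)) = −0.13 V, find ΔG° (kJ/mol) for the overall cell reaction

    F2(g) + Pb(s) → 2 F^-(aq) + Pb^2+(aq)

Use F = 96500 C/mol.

−577 kJ/mol

In the reaction as written F2(g) is reduced, so the F₂/F⁻ couple is the cathode and Pb²⁺/Pb is the anode.
E°cell = +2.86 − (−0.13) = +2.99 V; balancing electrons gives n = 2.
ΔG° = −nFE°cell = −(2)(96500)(+2.99) J/mol = −577 kJ/mol.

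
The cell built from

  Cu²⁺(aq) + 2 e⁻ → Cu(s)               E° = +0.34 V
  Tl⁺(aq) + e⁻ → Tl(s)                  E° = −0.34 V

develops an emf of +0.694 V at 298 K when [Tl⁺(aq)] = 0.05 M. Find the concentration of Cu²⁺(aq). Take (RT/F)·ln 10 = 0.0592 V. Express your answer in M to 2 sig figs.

Cu²⁺/Cu is the cathode (higher E°); E°cell = +0.34 − (−0.34) = +0.68 V with n = 2.
From the Nernst equation, log Q = n(E° − E)/0.0592 = 2·(+0.68 − (+0.694))/0.0592 = −0.473.
For Cu²⁺(aq) + 2 Tl(s) → Cu(s) + 2 Tl⁺(aq), the reaction quotient is Q = [Tl⁺(aq)]^2 / [Cu²⁺(aq)].
Isolating [Cu²⁺(aq)] in Q = 10^{−0.473} yields log [Cu²⁺(aq)] = −2.129, i.e. 0.0074 M.

0.0074 M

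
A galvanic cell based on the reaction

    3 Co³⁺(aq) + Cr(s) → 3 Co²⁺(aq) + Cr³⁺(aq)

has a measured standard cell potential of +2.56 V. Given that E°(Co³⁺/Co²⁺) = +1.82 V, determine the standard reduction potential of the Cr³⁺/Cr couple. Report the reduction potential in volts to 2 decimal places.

−0.74 V

In the reaction as written the Co³⁺/Co²⁺ couple is reduced (cathode) and Cr³⁺/Cr is oxidized (anode), so E°cell = E°(Co³⁺/Co²⁺) − E°(Cr³⁺/Cr).
E°(Cr³⁺/Cr) = E°(cathode) − E°cell = +1.82 − (+2.56) = −0.74 V.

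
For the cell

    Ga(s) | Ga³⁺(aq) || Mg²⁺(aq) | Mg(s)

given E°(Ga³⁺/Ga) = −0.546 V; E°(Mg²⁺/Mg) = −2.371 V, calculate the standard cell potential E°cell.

By convention the left-hand electrode in cell notation is the anode (oxidation) and the right-hand electrode is the cathode (reduction).
E°cell = E°(right) − E°(left) = −2.371 − (−0.546) = −1.825 V.
The negative sign shows that, as written, the cell would require an external voltage to drive the reaction.

−1.825 V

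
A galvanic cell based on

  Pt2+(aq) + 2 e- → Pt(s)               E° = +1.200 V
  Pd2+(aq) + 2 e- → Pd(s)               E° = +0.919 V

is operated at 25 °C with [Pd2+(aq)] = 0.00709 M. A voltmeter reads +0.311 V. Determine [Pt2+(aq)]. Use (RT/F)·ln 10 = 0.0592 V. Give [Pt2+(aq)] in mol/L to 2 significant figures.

0.073 M

The Pt²⁺/Pt couple has the larger reduction potential, so it is the cathode: E°cell = +1.200 − (+0.919) = +0.281 V and n = 2.
Rearranging E = E° − (0.0592/n)·log Q gives log Q = 2(+0.281 − (+0.311))/0.0592 = −1.014.
The balanced reaction is Pt2+(aq) + Pd(s) → Pt(s) + Pd2+(aq), so Q = [Pd2+(aq)] / [Pt2+(aq)].
Isolating [Pt2+(aq)] in Q = 10^{−1.014} yields log [Pt2+(aq)] = −1.135, i.e. 0.073 M.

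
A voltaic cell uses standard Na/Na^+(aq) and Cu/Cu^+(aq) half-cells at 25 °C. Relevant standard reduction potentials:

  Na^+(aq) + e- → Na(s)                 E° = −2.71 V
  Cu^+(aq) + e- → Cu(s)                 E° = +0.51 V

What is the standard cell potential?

Of the two couples in this cell, the one with the more positive reduction potential is reduced at the cathode: here that is Cu⁺/Cu (+0.51 V); Na⁺/Na (−2.71 V) is the anode.
E°cell = E°(cathode) − E°(anode) = +0.51 − (−2.71) = +3.22 V.

+3.22 V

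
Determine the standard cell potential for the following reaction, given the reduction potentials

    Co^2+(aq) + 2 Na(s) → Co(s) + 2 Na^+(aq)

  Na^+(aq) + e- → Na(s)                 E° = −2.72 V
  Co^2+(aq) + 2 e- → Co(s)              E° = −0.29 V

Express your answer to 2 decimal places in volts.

+2.43 V

In the reaction as written, Co^2+(aq) is reduced (cathode) and Na^+(aq) is produced by oxidation at the anode.
E°cell = E°(cathode) − E°(anode) = −0.29 − (−2.72) = +2.43 V.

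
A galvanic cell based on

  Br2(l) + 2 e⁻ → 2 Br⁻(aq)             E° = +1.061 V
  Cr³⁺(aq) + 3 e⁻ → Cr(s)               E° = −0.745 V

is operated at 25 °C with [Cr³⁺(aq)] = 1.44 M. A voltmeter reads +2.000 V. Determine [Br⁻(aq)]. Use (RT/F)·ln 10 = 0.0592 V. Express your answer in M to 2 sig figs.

Br₂/Br⁻ is the cathode (higher E°); E°cell = +1.061 − (−0.745) = +1.806 V with n = 6.
Since E = E° − (0.0592/n)·log Q, log Q = n(E° − E)/0.0592 = −19.662.
Balancing electrons gives 3 Br2(l) + 2 Cr(s) → 6 Br⁻(aq) + 2 Cr³⁺(aq); thus Q = [Br⁻(aq)]^6·[Cr³⁺(aq)]^2.
Substituting the known concentrations and solving, log [Br⁻(aq)] = −3.330 and [Br⁻(aq)] = 0.00047 M.

0.00047 M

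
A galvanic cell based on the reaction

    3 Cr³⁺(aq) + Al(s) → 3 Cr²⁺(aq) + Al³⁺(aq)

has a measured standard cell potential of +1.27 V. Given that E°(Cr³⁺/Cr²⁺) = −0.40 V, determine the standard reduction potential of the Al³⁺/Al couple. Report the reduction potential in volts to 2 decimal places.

−1.67 V

In the reaction as written the Cr³⁺/Cr²⁺ couple is reduced (cathode) and Al³⁺/Al is oxidized (anode), so E°cell = E°(Cr³⁺/Cr²⁺) − E°(Al³⁺/Al).
E°(Al³⁺/Al) = E°(cathode) − E°cell = −0.40 − (+1.27) = −1.67 V.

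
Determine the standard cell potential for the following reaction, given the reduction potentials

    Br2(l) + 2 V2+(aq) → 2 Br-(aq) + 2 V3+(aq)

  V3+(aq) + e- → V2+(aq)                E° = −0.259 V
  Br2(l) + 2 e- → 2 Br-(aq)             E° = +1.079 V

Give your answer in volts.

Br2(l) gains electrons, so the Br₂/Br⁻ couple is the cathode; the V³⁺/V²⁺ couple is the anode.
E°cell = E°(cathode) − E°(anode) = +1.079 − (−0.259) = +1.338 V.

+1.338 V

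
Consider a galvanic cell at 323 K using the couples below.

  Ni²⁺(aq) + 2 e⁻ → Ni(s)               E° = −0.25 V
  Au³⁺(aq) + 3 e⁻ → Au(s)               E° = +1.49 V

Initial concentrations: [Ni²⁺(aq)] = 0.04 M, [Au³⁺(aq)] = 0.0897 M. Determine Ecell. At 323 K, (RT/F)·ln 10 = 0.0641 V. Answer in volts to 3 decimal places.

Au³⁺/Au is reduced (cathode, E° = +1.49 V) and Ni²⁺/Ni is oxidized (anode).
E°cell = E°cat − E°an = +1.49 − (−0.25) = +1.74 V; n = 6.
Balancing gives 2 Au³⁺(aq) + 3 Ni(s) → 2 Au(s) + 3 Ni²⁺(aq); hence Q = [Ni²⁺(aq)]^3 / [Au³⁺(aq)]^2 = 0.00795 (log Q = −2.099).
E = E° − (0.0641/n)·log Q = +1.74 − (0.0641/6)(−2.099) = +1.762 V.

+1.762 V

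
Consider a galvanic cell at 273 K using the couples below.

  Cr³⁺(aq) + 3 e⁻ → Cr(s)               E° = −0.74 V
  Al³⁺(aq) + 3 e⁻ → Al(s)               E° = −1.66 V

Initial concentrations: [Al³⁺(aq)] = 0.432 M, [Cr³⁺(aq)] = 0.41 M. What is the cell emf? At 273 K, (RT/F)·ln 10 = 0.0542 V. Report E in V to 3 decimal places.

Since E°(Cr³⁺/Cr) > E°(Al³⁺/Al), Cr³⁺/Cr serves as the cathode.
E°cell = −0.74 − (−1.66) = +0.92 V, with n = 3 electrons transferred.
Balancing gives Cr³⁺(aq) + Al(s) → Cr(s) + Al³⁺(aq); hence Q = [Al³⁺(aq)] / [Cr³⁺(aq)] = 1.05 (log Q = 0.023).
By the Nernst equation, E = +0.92 − (0.0542/3)·(0.023) = +0.920 V.

+0.920 V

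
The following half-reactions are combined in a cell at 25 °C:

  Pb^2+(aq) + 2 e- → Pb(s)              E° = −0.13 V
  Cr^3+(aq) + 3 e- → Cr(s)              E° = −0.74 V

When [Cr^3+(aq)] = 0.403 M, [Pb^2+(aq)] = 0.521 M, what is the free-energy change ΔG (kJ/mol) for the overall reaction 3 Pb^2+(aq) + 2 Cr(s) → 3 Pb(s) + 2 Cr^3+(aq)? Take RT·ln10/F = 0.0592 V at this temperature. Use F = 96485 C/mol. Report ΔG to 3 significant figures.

−353 kJ/mol

E°cell = −0.13 − (−0.74) = +0.61 V; the balanced reaction transfers n = 6 electrons.
Here Q = [Cr^3+(aq)]^2 / [Pb^2+(aq)]^3 = 1.15 (log Q = 0.060), giving E = +0.61 − (0.0592/6)·(0.060) = +0.6094 V.
Finally ΔG = −nFE = −(6)(96485 C/mol)(+0.6094 V) = −353 kJ/mol.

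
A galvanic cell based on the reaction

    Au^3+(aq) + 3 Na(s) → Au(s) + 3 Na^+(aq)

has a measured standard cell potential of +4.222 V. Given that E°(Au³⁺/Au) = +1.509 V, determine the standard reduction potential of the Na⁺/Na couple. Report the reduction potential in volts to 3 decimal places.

−2.713 V

In the reaction as written the Au³⁺/Au couple is reduced (cathode) and Na⁺/Na is oxidized (anode), so E°cell = E°(Au³⁺/Au) − E°(Na⁺/Na).
E°(Na⁺/Na) = E°(cathode) − E°cell = +1.509 − (+4.222) = −2.713 V.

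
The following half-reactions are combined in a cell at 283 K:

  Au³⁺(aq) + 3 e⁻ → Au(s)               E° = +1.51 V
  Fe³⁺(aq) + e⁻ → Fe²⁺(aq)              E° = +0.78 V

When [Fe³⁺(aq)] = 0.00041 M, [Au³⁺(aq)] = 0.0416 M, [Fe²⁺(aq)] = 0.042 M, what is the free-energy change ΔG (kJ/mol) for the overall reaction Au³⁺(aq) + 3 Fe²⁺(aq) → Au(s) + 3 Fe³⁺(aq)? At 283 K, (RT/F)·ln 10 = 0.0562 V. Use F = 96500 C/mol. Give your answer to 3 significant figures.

With Au³⁺/Au reduced at the cathode, E°cell = +1.51 − (+0.78) = +0.73 V and n = 3.
Q = [Fe³⁺(aq)]^3 / ([Au³⁺(aq)]·[Fe²⁺(aq)]^3) = 2.24×10^−5, so log Q = −4.650 and E = +0.73 − (0.0562/3)(−4.650) = +0.8171 V.
Then ΔG = −nFE = −3 × 96500 × +0.8171 J/mol = −237 kJ/mol.

−237 kJ/mol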